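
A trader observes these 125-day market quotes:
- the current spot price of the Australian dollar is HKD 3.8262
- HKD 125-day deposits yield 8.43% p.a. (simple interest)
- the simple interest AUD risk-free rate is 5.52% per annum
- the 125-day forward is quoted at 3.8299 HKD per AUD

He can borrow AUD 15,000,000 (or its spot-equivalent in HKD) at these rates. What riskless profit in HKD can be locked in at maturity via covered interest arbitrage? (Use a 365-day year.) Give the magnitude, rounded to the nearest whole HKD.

HKD 515,415

T = 125/365 years.
Invest the AUD and cover forward: 15,000,000 × 1.0189041096 × 3.8299 = HKD 58,534,512.74.
Convert at spot and invest in HKD: 15,000,000 × 3.8262 × 1.028869863 = HKD 59,049,928.05.
The quoted forward undervalues AUD, so borrow AUD, convert to HKD at spot, deposit the HKD at 8.43%, and buy AUD forward at 3.8299 to cover the loan.
The gap between the two covered legs is HKD 515,415.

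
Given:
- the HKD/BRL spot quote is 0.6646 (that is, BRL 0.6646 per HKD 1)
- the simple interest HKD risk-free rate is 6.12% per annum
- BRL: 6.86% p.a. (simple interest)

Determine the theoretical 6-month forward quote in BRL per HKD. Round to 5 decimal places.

0.66699

T = 6/12 years.
Growth of 1 BRL over T: 1 + 0.0686×6/12 = 1.034300.
HKD growth factor: 1 + 0.0612×6/12 = 1.030600.
CIP: F = S · (grow BRL)/(grow HKD) = 0.6646 × 1.034300/1.030600 = 0.6669860 BRL per HKD.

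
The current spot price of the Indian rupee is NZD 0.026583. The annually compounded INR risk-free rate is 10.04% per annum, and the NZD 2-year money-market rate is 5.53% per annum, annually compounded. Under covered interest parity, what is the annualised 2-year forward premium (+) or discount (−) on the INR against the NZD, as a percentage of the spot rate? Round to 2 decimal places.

T = 2 years.
CIP forward (NZD per INR) = 0.026583 × 1.1136581/1.2108802 = 0.024448639.
Annualised premium = (F − S)/S × (1/T) = (0.024448639 − 0.026583)/0.026583 ÷ 2 = -4.01%.

-4.01%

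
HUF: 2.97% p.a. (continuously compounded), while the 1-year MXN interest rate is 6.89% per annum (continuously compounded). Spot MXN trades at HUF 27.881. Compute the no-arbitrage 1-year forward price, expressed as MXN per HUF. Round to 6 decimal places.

T = 1 year.
Growth of 1 HUF over T: e^(0.0297×1) = 1.0301454.
MXN growth factor: e^(0.0689×1) = 1.0713291.
CIP: F = S · (grow HUF)/(grow MXN) = 27.881 × 1.0301454/1.0713291 = 26.80921 HUF per MXN.
Invert for MXN per HUF: 1 / 26.80921 = 0.037301.

0.037301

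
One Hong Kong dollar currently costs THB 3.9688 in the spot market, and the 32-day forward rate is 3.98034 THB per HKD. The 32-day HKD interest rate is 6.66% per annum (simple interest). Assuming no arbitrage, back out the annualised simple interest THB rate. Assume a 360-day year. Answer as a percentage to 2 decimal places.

T = 32/360 years.
F/S = 3.98034/3.9688 = 1.0029077 = (growth of THB) / (growth of HKD).
The HKD side grows by 1 + 0.0666×32/360 = 1.005920.
That pins the THB growth at 1.0088449.
r = (1.0088449 − 1)/(32/360) = 0.099505 → 9.95%.

9.95%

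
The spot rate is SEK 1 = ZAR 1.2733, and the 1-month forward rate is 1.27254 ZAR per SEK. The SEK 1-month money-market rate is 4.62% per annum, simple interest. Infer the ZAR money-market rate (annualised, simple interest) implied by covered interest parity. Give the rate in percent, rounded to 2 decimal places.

3.90%

T = 1/12 years.
By CIP, F/S equals the ZAR-to-SEK growth ratio: 1.27254/1.2733 = 0.9994031.
SEK growth factor: 1 + 0.0462×1/12 = 1.003850.
So the ZAR growth factor = 1.0032508.
(1.0032508 − 1)/T = 0.039010, i.e. 3.90%.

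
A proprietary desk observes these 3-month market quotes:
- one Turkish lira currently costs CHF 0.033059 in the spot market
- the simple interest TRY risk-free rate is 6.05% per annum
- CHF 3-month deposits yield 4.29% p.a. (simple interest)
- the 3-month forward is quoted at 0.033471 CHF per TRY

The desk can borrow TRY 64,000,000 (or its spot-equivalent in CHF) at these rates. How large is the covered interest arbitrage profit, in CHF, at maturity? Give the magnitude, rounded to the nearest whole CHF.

CHF 36,076

T = 3/12 years.
Invest the TRY and cover forward: 64,000,000 × 1.015125 × 0.033471 = CHF 2,174,543.93.
Convert at spot and invest in CHF: 64,000,000 × 0.033059 × 1.010725 = CHF 2,138,467.70.
The quoted forward overvalues TRY, so borrow CHF, buy TRY at spot, deposit the TRY at 6.05%, and sell the proceeds forward at 0.033471.
Profit = 2,174,543.93 − 2,138,467.70 = CHF 36,076.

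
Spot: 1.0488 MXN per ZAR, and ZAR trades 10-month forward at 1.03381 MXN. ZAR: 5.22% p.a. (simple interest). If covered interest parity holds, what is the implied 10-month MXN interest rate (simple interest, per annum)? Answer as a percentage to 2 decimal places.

3.43%

T = 10/12 years.
F/S = 1.03381/1.0488 = 0.9857075 = (growth of MXN) / (growth of ZAR).
ZAR growth factor: 1 + 0.0522×10/12 = 1.043500.
Hence g_MXN = 1.0285858.
(1.0285858 − 1)/T = 0.034303, i.e. 3.43%.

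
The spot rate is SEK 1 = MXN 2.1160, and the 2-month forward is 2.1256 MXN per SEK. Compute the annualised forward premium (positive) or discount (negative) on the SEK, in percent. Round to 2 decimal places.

+2.72%

T = 2/12 years.
SEK trades forward at +0.45369% vs spot over the period.
Annualise by dividing by T: 0.0045369 / (2/12) = 0.027221 → 2.72%.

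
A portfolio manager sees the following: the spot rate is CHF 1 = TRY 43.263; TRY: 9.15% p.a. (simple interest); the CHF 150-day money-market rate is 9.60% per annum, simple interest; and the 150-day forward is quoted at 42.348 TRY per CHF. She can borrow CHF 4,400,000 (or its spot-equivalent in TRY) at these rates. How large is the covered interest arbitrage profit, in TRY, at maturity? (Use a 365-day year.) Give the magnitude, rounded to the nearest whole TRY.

TRY 3,832,804

T = 150/365 years.
Keep in CHF, deliver into the forward: 4,400,000·1.03945205479·42.348 = TRY 193,682,348.71.
Swap to TRY now, deposit: 4,400,000·43.263·1.03760273973 = TRY 197,515,152.25.
The quoted forward undervalues CHF, so borrow CHF, convert to TRY at spot, deposit the TRY at 9.15%, and buy CHF forward at 42.348 to cover the loan.
The gap between the two covered legs is TRY 3,832,804.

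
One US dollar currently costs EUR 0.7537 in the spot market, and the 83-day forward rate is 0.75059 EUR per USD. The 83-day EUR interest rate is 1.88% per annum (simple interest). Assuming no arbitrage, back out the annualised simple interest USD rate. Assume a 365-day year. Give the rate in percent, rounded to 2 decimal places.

3.71%

T = 83/365 years.
By CIP, F/S equals the EUR-to-USD growth ratio: 0.75059/0.7537 = 0.9958737.
EUR growth factor: 1 + 0.0188×83/365 = 1.0042751.
So the USD growth factor = 1.0084362.
r = (1.0084362 − 1)/(83/365) = 0.037099 → 3.71%.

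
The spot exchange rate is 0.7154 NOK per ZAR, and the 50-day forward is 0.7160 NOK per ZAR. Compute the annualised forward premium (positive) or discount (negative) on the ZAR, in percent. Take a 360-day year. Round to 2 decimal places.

+0.60%

T = 50/360 years.
(F − S)/S = (0.7160 − 0.7154)/0.7154 = 0.0008387.
×(1/T) gives 0.60% p.a.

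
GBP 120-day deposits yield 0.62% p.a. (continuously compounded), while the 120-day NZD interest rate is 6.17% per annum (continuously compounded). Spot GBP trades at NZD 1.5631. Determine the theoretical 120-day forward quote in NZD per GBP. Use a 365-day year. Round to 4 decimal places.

T = 120/365 years.
Growth of 1 NZD over T: e^(0.0617×120/365) = 1.0204921.
GBP accumulates by e^(0.0062×120/365) = 1.0020404.
CIP: F = S · (grow NZD)/(grow GBP) = 1.5631 × 1.0204921/1.0020404 = 1.591883 NZD per GBP.

1.5919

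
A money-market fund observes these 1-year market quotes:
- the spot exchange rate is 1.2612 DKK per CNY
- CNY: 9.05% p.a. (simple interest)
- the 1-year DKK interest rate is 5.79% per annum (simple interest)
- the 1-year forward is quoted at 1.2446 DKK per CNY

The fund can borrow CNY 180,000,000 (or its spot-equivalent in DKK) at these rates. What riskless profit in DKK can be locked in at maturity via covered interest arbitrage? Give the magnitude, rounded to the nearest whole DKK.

DKK 4,142,308

T = 1 year.
Route A — deposit CNY, sell forward: 180,000,000 × 1.090500 × 1.2446 = DKK 244,302,534.00.
Route B — convert at spot, deposit DKK: 180,000,000 × 1.2612 × 1.057900 = DKK 240,160,226.40.
The quoted forward overvalues CNY, so borrow DKK, buy CNY at spot, deposit the CNY at 9.05%, and sell the proceeds forward at 1.2446.
Arbitrage profit = |244,302,534.00 − 240,160,226.40| = DKK 4,142,308.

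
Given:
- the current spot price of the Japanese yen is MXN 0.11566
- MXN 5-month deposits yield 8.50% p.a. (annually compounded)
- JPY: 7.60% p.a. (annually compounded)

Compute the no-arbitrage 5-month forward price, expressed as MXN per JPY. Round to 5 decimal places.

0.11606

T = 5/12 years.
MXN accumulates by (1 + 0.0850)^(5/12) = 1.034576.
JPY growth factor: (1 + 0.0760)^(5/12) = 1.0309916.
So F = 0.11566 × 1.034576 / 1.0309916 = 0.1160621 (MXN/JPY).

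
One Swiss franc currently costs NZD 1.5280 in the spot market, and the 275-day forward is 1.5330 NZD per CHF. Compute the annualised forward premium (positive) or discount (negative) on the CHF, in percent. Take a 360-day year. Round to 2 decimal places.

+0.43%

T = 275/360 years.
Period premium: (1.5330 − 1.528)/1.528 = 0.0032723.
×(1/T) gives 0.43% p.a.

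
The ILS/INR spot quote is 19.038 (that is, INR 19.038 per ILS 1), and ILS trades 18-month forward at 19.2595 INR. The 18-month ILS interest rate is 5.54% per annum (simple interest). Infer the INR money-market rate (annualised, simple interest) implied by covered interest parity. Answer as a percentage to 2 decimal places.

T = 18/12 years.
F/S = 19.2595/19.038 = 1.0116346 = (growth of INR) / (growth of ILS).
ILS growth factor: 1 + 0.0554×18/12 = 1.083100.
Hence g_INR = 1.0957014.
r = (1.0957014 − 1)/(18/12) = 0.063801 → 6.38%.

6.38%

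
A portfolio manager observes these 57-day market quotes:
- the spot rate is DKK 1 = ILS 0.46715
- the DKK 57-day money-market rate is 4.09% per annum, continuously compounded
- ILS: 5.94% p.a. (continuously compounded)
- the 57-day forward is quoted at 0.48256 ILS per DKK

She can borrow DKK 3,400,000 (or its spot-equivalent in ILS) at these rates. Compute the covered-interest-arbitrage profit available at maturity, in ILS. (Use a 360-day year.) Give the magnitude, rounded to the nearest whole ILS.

ILS 48,045

T = 57/360 years.
Keep in DKK, deliver into the forward: 3,400,000·1.006496847·0.48256 = ILS 1,651,363.40.
Swap to ILS now, deposit: 3,400,000·0.46715·1.009449366 = ILS 1,603,318.52.
The quoted forward overvalues DKK, so borrow ILS, buy DKK at spot, deposit the DKK at 4.09%, and sell the proceeds forward at 0.48256.
Profit = 1,651,363.40 − 1,603,318.52 = ILS 48,045.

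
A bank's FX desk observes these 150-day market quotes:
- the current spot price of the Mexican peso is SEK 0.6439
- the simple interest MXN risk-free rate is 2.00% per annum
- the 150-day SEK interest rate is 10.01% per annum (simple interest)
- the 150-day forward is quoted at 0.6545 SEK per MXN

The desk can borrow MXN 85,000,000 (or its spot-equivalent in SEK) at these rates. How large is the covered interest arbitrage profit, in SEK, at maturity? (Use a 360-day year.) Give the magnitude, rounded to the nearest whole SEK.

T = 150/360 years.
Keep in MXN, deliver into the forward: 85,000,000·1.0083333333·0.6545 = SEK 56,096,104.16.
Swap to SEK now, deposit: 85,000,000·0.6439·1.0417083333 = SEK 57,014,259.64.
The quoted forward undervalues MXN, so borrow MXN, convert to SEK at spot, deposit the SEK at 10.01%, and buy MXN forward at 0.6545 to cover the loan.
Arbitrage profit = |56,096,104.16 − 57,014,259.64| = SEK 918,155.

SEK 918,155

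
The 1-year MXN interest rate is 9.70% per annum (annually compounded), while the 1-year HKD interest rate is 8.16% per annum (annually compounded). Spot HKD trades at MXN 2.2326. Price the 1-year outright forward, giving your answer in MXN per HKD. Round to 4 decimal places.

T = 1 year.
MXN accumulates by (1 + 0.0970)^1 = 1.097000.
Growth of 1 HKD over T: (1 + 0.0816)^1 = 1.081600.
So F = 2.2326 × 1.097000 / 1.081600 = 2.264388 (MXN/HKD).

2.2644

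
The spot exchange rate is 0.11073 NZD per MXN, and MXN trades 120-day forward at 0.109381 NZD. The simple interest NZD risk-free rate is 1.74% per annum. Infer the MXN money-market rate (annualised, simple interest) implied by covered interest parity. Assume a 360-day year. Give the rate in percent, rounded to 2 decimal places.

T = 120/360 years.
CIP gives F = S · g_NZD/g_MXN, so g_NZD/g_MXN = 0.109381/0.11073 = 0.9878172.
NZD growth factor: 1 + 0.0174×120/360 = 1.005800.
So the MXN growth factor = 1.0182046.
r = (1.0182046 − 1)/(120/360) = 0.054614 → 5.46%.

5.46%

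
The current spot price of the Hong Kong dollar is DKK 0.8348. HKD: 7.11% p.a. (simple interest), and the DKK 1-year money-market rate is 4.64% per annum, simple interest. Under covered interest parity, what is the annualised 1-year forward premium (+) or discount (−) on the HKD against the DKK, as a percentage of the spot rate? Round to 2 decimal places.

T = 1 year.
No-arbitrage forward: 0.8348 × 1.046400 / 1.071100 = 0.8155492 DKK/HKD.
(F − S)/S ÷ T = (0.8155492 − 0.8348)/0.8348/1 = -0.023060 → -2.31%.

-2.31%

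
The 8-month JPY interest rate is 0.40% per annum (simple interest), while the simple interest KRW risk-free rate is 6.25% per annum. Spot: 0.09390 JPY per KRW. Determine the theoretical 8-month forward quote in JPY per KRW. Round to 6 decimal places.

0.090384

T = 8/12 years.
JPY growth factor: 1 + 0.0040×8/12 = 1.0026667.
KRW accumulates by 1 + 0.0625×8/12 = 1.0416667.
Forward (JPY per KRW) = 0.0939 × 1.0026667 / 1.0416667 = 0.09038438.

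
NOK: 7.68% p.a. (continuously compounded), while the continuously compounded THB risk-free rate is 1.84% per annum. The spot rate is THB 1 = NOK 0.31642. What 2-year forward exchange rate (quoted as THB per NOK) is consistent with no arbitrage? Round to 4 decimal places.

2.8120

T = 2 years.
Growth of 1 NOK over T: e^(0.0768×2) = 1.1660244.
THB growth factor: e^(0.0184×2) = 1.0374855.
Forward (NOK per THB) = 0.31642 × 1.1660244 / 1.0374855 = 0.3556227.
Invert for THB per NOK: 1 / 0.3556227 = 2.8120.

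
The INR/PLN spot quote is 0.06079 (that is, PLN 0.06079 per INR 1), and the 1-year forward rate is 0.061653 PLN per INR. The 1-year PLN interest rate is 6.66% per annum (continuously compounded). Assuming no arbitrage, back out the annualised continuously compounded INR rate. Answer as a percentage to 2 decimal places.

5.25%

T = 1 year.
By CIP, F/S equals the PLN-to-INR growth ratio: 0.061653/0.06079 = 1.0141964.
PLN growth factor: e^(0.0666×1) = 1.0688678.
That pins the INR growth at 1.0539061.
Take logs: ln 1.0539061 / 1 = 0.052503, so 5.25%.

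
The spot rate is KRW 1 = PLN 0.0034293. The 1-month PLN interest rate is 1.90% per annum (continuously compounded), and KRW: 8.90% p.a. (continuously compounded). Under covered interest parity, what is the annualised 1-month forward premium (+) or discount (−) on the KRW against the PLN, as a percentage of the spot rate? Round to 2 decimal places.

-6.98%

T = 1/12 years.
CIP forward (PLN per KRW) = 0.0034293 × 1.0015846/1.0074442 = 0.0034093542.
Annualised premium = (F − S)/S × (1/T) = (0.0034093542 − 0.0034293)/0.0034293 ÷ (1/12) = -6.98%.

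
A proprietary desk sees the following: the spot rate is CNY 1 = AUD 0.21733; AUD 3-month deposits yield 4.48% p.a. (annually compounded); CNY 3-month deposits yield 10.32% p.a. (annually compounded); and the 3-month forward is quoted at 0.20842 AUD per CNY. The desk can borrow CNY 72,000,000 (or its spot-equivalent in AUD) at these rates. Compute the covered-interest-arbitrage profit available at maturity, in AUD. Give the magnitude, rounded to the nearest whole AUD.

AUD 440,885

T = 3/12 years.
Invest the CNY and cover forward: 72,000,000 × 1.0248576879 × 0.20842 = AUD 15,379,260.43.
Convert at spot and invest in AUD: 72,000,000 × 0.21733 × 1.0110166107 = AUD 15,820,145.28.
The quoted forward undervalues CNY, so borrow CNY, convert to AUD at spot, deposit the AUD at 4.48%, and buy CNY forward at 0.20842 to cover the loan.
Profit = 15,820,145.28 − 15,379,260.43 = AUD 440,885.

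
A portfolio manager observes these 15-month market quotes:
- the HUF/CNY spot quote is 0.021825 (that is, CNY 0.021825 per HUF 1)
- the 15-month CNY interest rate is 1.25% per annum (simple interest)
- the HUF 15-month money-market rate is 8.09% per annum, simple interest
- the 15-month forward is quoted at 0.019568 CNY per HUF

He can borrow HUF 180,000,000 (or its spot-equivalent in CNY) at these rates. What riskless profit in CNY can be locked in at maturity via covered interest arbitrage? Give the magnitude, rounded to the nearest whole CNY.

CNY 111,456

T = 15/12 years.
Invest the HUF and cover forward: 180,000,000 × 1.101125 × 0.019568 = CNY 3,878,426.52.
Convert at spot and invest in CNY: 180,000,000 × 0.021825 × 1.015625 = CNY 3,989,882.81.
The quoted forward undervalues HUF, so borrow HUF, convert to CNY at spot, deposit the CNY at 1.25%, and buy HUF forward at 0.019568 to cover the loan.
Profit = 3,989,882.81 − 3,878,426.52 = CNY 111,456.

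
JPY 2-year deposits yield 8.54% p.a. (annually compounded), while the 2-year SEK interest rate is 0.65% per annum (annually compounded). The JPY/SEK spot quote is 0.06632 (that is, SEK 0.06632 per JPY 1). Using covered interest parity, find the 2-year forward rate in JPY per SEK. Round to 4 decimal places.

17.5351

T = 2 years.
Growth of 1 SEK over T: (1 + 0.0065)^2 = 1.01304225.
Growth of 1 JPY over T: (1 + 0.0854)^2 = 1.17809316.
Forward (SEK per JPY) = 0.06632 × 1.01304225 / 1.17809316 = 0.057028565.
Invert for JPY per SEK: 1 / 0.057028565 = 17.5351.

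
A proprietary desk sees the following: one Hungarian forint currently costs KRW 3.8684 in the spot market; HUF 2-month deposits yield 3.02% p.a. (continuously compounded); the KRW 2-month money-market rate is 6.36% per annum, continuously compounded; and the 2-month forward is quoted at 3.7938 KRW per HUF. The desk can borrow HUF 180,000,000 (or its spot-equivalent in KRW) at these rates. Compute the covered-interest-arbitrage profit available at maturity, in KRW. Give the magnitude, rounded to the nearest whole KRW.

KRW 17,402,317

T = 2/12 years.
Route A — deposit HUF, sell forward: 180,000,000 × 1.00504602184 × 3.7938 = KRW 686,329,847.58.
Route B — convert at spot, deposit KRW: 180,000,000 × 3.8684 × 1.01065637903 = KRW 703,732,164.60.
The quoted forward undervalues HUF, so borrow HUF, convert to KRW at spot, deposit the KRW at 6.36%, and buy HUF forward at 3.7938 to cover the loan.
Arbitrage profit = |686,329,847.58 − 703,732,164.60| = KRW 17,402,317.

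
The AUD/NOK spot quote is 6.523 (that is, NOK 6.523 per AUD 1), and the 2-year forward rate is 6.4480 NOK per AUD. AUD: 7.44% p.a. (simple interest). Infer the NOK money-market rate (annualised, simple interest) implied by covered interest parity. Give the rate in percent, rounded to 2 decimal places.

T = 2 years.
F/S = 6.448/6.523 = 0.9885022 = (growth of NOK) / (growth of AUD).
AUD growth factor: 1 + 0.0744×2 = 1.148800.
That pins the NOK growth at 1.1355913.
r = (1.1355913 − 1)/2 = 0.067796 → 6.78%.

6.78%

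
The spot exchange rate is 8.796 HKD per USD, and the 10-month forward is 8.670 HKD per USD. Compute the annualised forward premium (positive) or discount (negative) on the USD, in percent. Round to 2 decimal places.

-1.72%

T = 10/12 years.
(F − S)/S = (8.670 − 8.796)/8.796 = -0.0143247.
Annualise by dividing by T: -0.0143247 / (10/12) = -0.017190 → -1.72%.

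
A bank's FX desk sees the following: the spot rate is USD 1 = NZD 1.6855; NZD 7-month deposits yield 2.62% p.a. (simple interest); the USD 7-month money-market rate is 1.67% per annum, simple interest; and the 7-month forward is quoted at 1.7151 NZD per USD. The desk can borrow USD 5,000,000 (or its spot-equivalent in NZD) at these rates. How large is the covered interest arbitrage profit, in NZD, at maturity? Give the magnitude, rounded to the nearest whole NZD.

NZD 102,739

T = 7/12 years.
Keep in USD, deliver into the forward: 5,000,000·1.009741667·1.7151 = NZD 8,659,039.67.
Swap to NZD now, deposit: 5,000,000·1.6855·1.015283333 = NZD 8,556,300.29.
The quoted forward overvalues USD, so borrow NZD, buy USD at spot, deposit the USD at 1.67%, and sell the proceeds forward at 1.7151.
The gap between the two covered legs is NZD 102,739.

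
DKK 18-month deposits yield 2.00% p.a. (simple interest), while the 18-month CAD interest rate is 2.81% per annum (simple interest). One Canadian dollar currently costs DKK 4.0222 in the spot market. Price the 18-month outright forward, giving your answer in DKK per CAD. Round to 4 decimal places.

3.9753

T = 18/12 years.
DKK accumulates by 1 + 0.0200×18/12 = 1.030000.
Growth of 1 CAD over T: 1 + 0.0281×18/12 = 1.042150.
CIP: F = S · (grow DKK)/(grow CAD) = 4.0222 × 1.030000/1.042150 = 3.975307 DKK per CAD.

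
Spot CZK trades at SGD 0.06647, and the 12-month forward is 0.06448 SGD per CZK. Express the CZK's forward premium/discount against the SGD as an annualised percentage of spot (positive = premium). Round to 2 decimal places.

-2.99%

T = 1 year.
(F − S)/S = (0.06448 − 0.06647)/0.06647 = -0.0299383.
Per annum: -0.0299383 / 1 = -0.029938 = -2.99%.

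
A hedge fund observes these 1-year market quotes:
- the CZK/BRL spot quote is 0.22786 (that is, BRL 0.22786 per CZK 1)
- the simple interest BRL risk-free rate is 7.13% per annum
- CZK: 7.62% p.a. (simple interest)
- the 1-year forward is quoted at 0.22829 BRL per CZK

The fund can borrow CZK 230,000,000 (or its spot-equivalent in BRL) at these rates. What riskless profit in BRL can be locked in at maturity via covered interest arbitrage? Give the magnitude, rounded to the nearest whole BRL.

T = 1 year.
Route A — deposit CZK, sell forward: 230,000,000 × 1.076200 × 0.22829 = BRL 56,507,710.54.
Route B — convert at spot, deposit BRL: 230,000,000 × 0.22786 × 1.071300 = BRL 56,144,476.14.
The quoted forward overvalues CZK, so borrow BRL, buy CZK at spot, deposit the CZK at 7.62%, and sell the proceeds forward at 0.22829.
The gap between the two covered legs is BRL 363,234.

BRL 363,234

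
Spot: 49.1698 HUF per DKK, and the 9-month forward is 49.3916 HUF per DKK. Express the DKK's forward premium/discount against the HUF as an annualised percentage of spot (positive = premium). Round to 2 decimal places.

+0.60%

T = 9/12 years.
Period premium: (49.3916 − 49.1698)/49.1698 = 0.0045109.
Annualise by dividing by T: 0.0045109 / (9/12) = 0.006015 → 0.60%.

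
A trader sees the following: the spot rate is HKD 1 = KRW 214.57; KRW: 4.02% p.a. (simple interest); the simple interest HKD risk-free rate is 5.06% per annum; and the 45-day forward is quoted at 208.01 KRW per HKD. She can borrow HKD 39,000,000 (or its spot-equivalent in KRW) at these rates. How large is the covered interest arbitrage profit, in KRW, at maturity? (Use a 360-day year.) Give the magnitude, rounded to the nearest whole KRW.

KRW 246,579,489

T = 45/360 years.
Route A — deposit HKD, sell forward: 39,000,000 × 1.006325 × 208.01 = KRW 8,163,700,866.75.
Route B — convert at spot, deposit KRW: 39,000,000 × 214.57 × 1.005025 = KRW 8,410,280,355.75.
The quoted forward undervalues HKD, so borrow HKD, convert to KRW at spot, deposit the KRW at 4.02%, and buy HKD forward at 208.01 to cover the loan.
Arbitrage profit = |8,163,700,866.75 − 8,410,280,355.75| = KRW 246,579,489.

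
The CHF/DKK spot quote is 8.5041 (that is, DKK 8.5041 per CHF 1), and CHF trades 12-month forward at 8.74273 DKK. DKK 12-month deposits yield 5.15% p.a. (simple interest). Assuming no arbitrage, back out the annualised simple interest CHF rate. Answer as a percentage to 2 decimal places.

2.28%

T = 1 year.
By CIP, F/S equals the DKK-to-CHF growth ratio: 8.74273/8.5041 = 1.0280606.
The DKK side grows by 1 + 0.0515×1 = 1.051500.
Hence g_CHF = 1.0227996.
(1.0227996 − 1)/T = 0.022800, i.e. 2.28%.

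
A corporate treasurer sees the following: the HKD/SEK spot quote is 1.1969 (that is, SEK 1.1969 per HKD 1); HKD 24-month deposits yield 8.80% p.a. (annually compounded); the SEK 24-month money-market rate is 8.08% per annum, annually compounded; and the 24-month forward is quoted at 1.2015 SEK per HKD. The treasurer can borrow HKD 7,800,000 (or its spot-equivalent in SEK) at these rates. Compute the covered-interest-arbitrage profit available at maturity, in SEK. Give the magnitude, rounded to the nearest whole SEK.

SEK 188,255

T = 2 years.
Keep in HKD, deliver into the forward: 7,800,000·1.183744·1.2015 = SEK 11,093,693.64.
Swap to SEK now, deposit: 7,800,000·1.1969·1.16812864 = SEK 10,905,438.72.
The quoted forward overvalues HKD, so borrow SEK, buy HKD at spot, deposit the HKD at 8.80%, and sell the proceeds forward at 1.2015.
Profit = 11,093,693.64 − 10,905,438.72 = SEK 188,255.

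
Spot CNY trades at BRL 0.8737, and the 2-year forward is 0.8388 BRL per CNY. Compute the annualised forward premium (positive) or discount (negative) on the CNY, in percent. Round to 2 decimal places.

T = 2 years.
(F − S)/S = (0.8388 − 0.8737)/0.8737 = -0.0399451.
Per annum: -0.0399451 / 2 = -0.019973 = -2.00%.

-2.00%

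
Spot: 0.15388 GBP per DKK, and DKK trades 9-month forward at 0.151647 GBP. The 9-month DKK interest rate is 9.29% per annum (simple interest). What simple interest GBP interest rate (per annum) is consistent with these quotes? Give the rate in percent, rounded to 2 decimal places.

T = 9/12 years.
By CIP, F/S equals the GBP-to-DKK growth ratio: 0.151647/0.15388 = 0.9854887.
The DKK side grows by 1 + 0.0929×9/12 = 1.069675.
So the GBP growth factor = 1.0541526.
(1.0541526 − 1)/T = 0.072203, i.e. 7.22%.

7.22%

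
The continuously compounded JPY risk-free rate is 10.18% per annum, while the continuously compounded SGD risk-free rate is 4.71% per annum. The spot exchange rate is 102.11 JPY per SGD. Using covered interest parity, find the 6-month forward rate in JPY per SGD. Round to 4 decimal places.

104.9412

T = 6/12 years.
Growth of 1 JPY over T: e^(0.1018×6/12) = 1.052217666.
SGD accumulates by e^(0.0471×6/12) = 1.023829491.
Forward (JPY per SGD) = 102.11 × 1.052217666 / 1.023829491 = 104.941249.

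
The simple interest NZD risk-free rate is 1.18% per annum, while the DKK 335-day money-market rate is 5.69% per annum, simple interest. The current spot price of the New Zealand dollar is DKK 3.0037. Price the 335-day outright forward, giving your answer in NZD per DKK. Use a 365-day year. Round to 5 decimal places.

0.31983

T = 335/365 years.
DKK growth factor: 1 + 0.0569×335/365 = 1.0522233.
NZD growth factor: 1 + 0.0118×335/365 = 1.0108301.
Forward (DKK per NZD) = 3.0037 × 1.0522233 / 1.0108301 = 3.126701.
Invert for NZD per DKK: 1 / 3.126701 = 0.31983.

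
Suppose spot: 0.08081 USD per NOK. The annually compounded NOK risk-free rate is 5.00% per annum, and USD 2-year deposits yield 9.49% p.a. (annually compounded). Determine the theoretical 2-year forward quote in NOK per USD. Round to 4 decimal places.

T = 2 years.
USD accumulates by (1 + 0.0949)^2 = 1.19880601.
NOK accumulates by (1 + 0.0500)^2 = 1.102500.
So F = 0.08081 × 1.19880601 / 1.102500 = 0.087868947 (USD/NOK).
Invert for NOK per USD: 1 / 0.087868947 = 11.3806.

11.3806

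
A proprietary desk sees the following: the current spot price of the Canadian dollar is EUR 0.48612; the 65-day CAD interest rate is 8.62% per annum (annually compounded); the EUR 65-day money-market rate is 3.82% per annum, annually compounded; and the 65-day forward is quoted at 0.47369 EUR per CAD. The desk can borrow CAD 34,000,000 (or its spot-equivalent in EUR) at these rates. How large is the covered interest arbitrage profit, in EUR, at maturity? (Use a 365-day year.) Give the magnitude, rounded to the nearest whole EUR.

T = 65/365 years.
Keep in CAD, deliver into the forward: 34,000,000·1.0148337351·0.47369 = EUR 16,344,364.13.
Swap to EUR now, deposit: 34,000,000·0.48612·1.0066983587 = EUR 16,638,791.01.
The quoted forward undervalues CAD, so borrow CAD, convert to EUR at spot, deposit the EUR at 3.82%, and buy CAD forward at 0.47369 to cover the loan.
The gap between the two covered legs is EUR 294,427.

EUR 294,427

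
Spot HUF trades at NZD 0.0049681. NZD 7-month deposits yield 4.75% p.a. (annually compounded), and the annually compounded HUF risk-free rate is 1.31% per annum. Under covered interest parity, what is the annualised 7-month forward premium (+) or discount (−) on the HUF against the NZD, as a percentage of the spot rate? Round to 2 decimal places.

T = 7/12 years.
No-arbitrage forward: 0.0049681 × 1.0274401 / 1.0076209 = 0.0050658191 NZD/HUF.
(F − S)/S ÷ T = (0.0050658191 − 0.0049681)/0.0049681/(7/12) = 0.033719 → 3.37%.

+3.37%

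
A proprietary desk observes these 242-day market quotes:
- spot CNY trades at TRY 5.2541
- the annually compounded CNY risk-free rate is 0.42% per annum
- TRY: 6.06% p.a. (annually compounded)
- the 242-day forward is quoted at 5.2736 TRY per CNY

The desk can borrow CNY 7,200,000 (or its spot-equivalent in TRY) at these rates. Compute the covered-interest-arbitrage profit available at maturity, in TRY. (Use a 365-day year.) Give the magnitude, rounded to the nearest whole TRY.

T = 242/365 years.
Invest the CNY and cover forward: 7,200,000 × 1.0027826906 × 5.2736 = TRY 38,075,578.54.
Convert at spot and invest in TRY: 7,200,000 × 5.2541 × 1.0397790814 = TRY 39,334,343.56.
The quoted forward undervalues CNY, so borrow CNY, convert to TRY at spot, deposit the TRY at 6.06%, and buy CNY forward at 5.2736 to cover the loan.
The gap between the two covered legs is TRY 1,258,765.

TRY 1,258,765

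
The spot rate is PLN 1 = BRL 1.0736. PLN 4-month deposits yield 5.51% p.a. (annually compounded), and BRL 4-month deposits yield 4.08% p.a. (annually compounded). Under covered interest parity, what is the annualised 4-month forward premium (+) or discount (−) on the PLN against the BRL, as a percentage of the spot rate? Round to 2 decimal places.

T = 4/12 years.
No-arbitrage forward: 1.0736 × 1.0134191 / 1.0180393 = 1.0687276 BRL/PLN.
(F − S)/S ÷ T = (1.0687276 − 1.0736)/1.0736/(4/12) = -0.013615 → -1.36%.

-1.36%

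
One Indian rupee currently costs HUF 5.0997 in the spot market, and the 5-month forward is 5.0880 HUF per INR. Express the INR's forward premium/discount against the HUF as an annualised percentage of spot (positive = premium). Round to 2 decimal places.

-0.55%

T = 5/12 years.
Period premium: (5.0880 − 5.0997)/5.0997 = -0.0022943.
Per annum: -0.0022943 / (5/12) = -0.005506 = -0.55%.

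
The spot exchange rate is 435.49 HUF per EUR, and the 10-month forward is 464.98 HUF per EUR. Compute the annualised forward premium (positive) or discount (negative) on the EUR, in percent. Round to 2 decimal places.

T = 10/12 years.
EUR trades forward at +6.77168% vs spot over the period.
Annualise by dividing by T: 0.0677168 / (10/12) = 0.081260 → 8.13%.

+8.13%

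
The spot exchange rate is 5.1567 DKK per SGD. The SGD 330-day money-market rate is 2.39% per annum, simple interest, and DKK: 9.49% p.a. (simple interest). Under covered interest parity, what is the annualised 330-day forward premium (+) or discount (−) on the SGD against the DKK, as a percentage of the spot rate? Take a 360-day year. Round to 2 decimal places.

+6.95%

T = 330/360 years.
No-arbitrage forward: 5.1567 × 1.0869917 / 1.0219083 = 5.4851204 DKK/SGD.
Annualised premium = (F − S)/S × (1/T) = (5.4851204 − 5.1567)/5.1567 ÷ (330/360) = 6.95%.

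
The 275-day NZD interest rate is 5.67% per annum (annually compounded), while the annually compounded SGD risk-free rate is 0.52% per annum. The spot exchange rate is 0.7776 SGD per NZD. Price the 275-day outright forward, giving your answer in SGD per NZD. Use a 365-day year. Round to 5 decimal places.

T = 275/365 years.
SGD growth factor: (1 + 0.0052)^(275/365) = 1.0039153.
Growth of 1 NZD over T: (1 + 0.0567)^(275/365) = 1.0424274.
Forward (SGD per NZD) = 0.7776 × 1.0039153 / 1.0424274 = 0.7488719.

0.74887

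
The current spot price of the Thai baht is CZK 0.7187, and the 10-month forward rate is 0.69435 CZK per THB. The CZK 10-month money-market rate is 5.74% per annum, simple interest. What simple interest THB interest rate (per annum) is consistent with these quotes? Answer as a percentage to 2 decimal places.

T = 10/12 years.
F/S = 0.69435/0.7187 = 0.9661194 = (growth of CZK) / (growth of THB).
CZK growth factor: 1 + 0.0574×10/12 = 1.0478333.
So the THB growth factor = 1.0845795.
(1.0845795 − 1)/T = 0.101495, i.e. 10.15%.

10.15%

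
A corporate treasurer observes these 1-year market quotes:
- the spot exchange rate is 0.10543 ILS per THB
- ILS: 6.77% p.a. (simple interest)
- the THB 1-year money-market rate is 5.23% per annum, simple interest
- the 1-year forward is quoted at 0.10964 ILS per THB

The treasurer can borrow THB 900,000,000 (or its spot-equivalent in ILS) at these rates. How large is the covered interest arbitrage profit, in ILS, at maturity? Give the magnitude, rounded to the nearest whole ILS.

ILS 2,525,905

T = 1 year.
Keep in THB, deliver into the forward: 900,000,000·1.052300·0.10964 = ILS 103,836,754.80.
Swap to ILS now, deposit: 900,000,000·0.10543·1.067700 = ILS 101,310,849.90.
The quoted forward overvalues THB, so borrow ILS, buy THB at spot, deposit the THB at 5.23%, and sell the proceeds forward at 0.10964.
The gap between the two covered legs is ILS 2,525,905.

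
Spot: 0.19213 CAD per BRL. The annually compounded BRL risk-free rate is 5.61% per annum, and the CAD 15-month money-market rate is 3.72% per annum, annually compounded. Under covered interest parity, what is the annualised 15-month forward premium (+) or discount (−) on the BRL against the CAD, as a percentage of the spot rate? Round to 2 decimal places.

T = 15/12 years.
No-arbitrage forward: 0.19213 × 1.0467142 / 1.070610 = 0.18784170 CAD/BRL.
(F − S)/S ÷ T = (0.18784170 − 0.19213)/0.19213/(15/12) = -0.017856 → -1.79%.

-1.79%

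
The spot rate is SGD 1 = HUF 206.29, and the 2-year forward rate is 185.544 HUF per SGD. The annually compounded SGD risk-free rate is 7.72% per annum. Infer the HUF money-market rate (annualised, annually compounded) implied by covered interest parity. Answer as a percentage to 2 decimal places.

2.16%

T = 2 years.
F/S = 185.544/206.29 = 0.8994328 = (growth of HUF) / (growth of SGD).
The SGD side grows by (1 + 0.0772)^2 = 1.1603598.
So the HUF growth factor = 1.0436657.
r = 1.0436657^(1/2) − 1 = 0.021600 → 2.16%.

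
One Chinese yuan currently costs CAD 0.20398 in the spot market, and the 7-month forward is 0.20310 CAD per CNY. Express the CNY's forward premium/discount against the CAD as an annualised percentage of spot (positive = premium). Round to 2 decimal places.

T = 7/12 years.
Period premium: (0.20310 − 0.20398)/0.20398 = -0.0043141.
Annualise by dividing by T: -0.0043141 / (7/12) = -0.007396 → -0.74%.

-0.74%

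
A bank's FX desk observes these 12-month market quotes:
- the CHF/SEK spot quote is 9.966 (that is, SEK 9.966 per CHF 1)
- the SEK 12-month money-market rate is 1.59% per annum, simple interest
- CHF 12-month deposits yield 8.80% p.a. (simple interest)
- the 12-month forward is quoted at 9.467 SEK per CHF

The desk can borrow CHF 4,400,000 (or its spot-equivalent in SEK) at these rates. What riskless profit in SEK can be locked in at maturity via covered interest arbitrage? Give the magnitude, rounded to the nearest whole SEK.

SEK 772,801

T = 1 year.
Route A — deposit CHF, sell forward: 4,400,000 × 1.088000 × 9.467 = SEK 45,320,422.40.
Route B — convert at spot, deposit SEK: 4,400,000 × 9.966 × 1.015900 = SEK 44,547,621.36.
The quoted forward overvalues CHF, so borrow SEK, buy CHF at spot, deposit the CHF at 8.80%, and sell the proceeds forward at 9.467.
Profit = 45,320,422.40 − 44,547,621.36 = SEK 772,801.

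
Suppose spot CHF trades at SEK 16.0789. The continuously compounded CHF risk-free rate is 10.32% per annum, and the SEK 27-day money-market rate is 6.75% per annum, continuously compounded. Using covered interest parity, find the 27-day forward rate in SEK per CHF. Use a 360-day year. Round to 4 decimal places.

16.0359

T = 27/360 years.
SEK growth factor: e^(0.0675×27/360) = 1.00507534.
Growth of 1 CHF over T: e^(0.1032×27/360) = 1.00777003.
CIP: F = S · (grow SEK)/(grow CHF) = 16.0789 × 1.00507534/1.00777003 = 16.035906 SEK per CHF.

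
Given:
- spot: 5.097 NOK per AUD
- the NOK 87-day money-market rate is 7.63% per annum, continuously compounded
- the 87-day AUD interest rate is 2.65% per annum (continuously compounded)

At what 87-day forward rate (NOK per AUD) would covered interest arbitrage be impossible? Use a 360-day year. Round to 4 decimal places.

5.1587

T = 87/360 years.
NOK accumulates by e^(0.0763×87/360) = 1.0186102.
AUD accumulates by e^(0.0265×87/360) = 1.0064247.
CIP: F = S · (grow NOK)/(grow AUD) = 5.097 × 1.0186102/1.0064247 = 5.158713 NOK per AUD.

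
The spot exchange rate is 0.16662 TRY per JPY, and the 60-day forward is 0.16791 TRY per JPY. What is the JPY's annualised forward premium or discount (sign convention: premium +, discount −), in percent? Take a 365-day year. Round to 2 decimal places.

+4.71%

T = 60/365 years.
Period premium: (0.16791 − 0.16662)/0.16662 = 0.0077422.
Annualise by dividing by T: 0.0077422 / (60/365) = 0.047098 → 4.71%.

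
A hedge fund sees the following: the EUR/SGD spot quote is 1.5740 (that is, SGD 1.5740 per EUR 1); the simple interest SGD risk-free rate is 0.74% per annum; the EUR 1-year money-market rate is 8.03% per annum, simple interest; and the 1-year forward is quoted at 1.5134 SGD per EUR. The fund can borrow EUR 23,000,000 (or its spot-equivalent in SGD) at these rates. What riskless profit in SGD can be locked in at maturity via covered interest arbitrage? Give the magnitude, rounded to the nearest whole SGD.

T = 1 year.
Route A — deposit EUR, sell forward: 23,000,000 × 1.080300 × 1.5134 = SGD 37,603,298.46.
Route B — convert at spot, deposit SGD: 23,000,000 × 1.5740 × 1.007400 = SGD 36,469,894.80.
The quoted forward overvalues EUR, so borrow SGD, buy EUR at spot, deposit the EUR at 8.03%, and sell the proceeds forward at 1.5134.
Profit = 37,603,298.46 − 36,469,894.80 = SGD 1,133,404.

SGD 1,133,404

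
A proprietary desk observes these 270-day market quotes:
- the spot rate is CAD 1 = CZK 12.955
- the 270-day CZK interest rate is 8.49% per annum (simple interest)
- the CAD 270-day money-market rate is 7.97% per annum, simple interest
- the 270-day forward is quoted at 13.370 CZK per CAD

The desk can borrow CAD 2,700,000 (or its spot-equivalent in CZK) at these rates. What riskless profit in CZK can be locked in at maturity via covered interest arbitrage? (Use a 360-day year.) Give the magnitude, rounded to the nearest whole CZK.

T = 270/360 years.
Route A — deposit CAD, sell forward: 2,700,000 × 1.059775 × 13.370 = CZK 38,256,817.73.
Route B — convert at spot, deposit CZK: 2,700,000 × 12.955 × 1.063675 = CZK 37,205,755.99.
The quoted forward overvalues CAD, so borrow CZK, buy CAD at spot, deposit the CAD at 7.97%, and sell the proceeds forward at 13.370.
The gap between the two covered legs is CZK 1,051,062.

CZK 1,051,062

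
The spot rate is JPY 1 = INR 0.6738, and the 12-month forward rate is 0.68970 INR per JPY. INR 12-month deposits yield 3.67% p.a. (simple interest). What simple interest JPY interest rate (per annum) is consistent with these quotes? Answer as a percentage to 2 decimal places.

T = 1 year.
CIP gives F = S · g_INR/g_JPY, so g_INR/g_JPY = 0.6897/0.6738 = 1.0235975.
INR growth factor: 1 + 0.0367×1 = 1.036700.
Hence g_JPY = 1.0128004.
r = (1.0128004 − 1)/1 = 0.012800 → 1.28%.

1.28%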